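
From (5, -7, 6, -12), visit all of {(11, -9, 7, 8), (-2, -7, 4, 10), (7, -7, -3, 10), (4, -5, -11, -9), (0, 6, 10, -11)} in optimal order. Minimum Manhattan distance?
129
(one optimal route: (5, -7, 6, -12) → (0, 6, 10, -11) → (4, -5, -11, -9) → (7, -7, -3, 10) → (-2, -7, 4, 10) → (11, -9, 7, 8))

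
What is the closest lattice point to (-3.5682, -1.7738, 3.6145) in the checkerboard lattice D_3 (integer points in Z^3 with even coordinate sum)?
(-4, -2, 4)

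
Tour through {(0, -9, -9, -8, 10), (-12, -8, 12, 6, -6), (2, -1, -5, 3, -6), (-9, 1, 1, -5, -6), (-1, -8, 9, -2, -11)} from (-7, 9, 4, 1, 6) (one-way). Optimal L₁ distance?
167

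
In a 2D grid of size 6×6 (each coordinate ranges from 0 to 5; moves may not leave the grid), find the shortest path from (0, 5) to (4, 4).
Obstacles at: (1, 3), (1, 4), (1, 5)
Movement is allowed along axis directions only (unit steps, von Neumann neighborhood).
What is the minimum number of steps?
9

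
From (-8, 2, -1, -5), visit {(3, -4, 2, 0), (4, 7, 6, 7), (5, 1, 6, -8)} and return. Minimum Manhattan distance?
94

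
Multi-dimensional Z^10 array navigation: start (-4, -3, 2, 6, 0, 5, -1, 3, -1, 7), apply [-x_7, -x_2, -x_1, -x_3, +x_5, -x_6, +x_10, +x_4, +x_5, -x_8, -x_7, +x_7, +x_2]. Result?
(-5, -3, 1, 7, 2, 4, -2, 2, -1, 8)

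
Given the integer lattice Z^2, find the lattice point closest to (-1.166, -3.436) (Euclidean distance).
(-1, -3)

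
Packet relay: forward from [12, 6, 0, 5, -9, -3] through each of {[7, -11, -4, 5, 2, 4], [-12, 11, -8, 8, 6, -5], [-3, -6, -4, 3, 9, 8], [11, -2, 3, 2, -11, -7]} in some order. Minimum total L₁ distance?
147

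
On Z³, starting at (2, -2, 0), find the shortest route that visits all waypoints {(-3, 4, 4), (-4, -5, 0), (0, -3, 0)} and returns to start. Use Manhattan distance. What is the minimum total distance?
38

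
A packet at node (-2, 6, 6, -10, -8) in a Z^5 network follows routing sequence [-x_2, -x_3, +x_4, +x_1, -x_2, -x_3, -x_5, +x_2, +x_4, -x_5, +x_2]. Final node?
(-1, 6, 4, -8, -10)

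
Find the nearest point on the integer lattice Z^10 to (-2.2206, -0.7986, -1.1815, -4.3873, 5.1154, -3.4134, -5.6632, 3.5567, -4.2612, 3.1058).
(-2, -1, -1, -4, 5, -3, -6, 4, -4, 3)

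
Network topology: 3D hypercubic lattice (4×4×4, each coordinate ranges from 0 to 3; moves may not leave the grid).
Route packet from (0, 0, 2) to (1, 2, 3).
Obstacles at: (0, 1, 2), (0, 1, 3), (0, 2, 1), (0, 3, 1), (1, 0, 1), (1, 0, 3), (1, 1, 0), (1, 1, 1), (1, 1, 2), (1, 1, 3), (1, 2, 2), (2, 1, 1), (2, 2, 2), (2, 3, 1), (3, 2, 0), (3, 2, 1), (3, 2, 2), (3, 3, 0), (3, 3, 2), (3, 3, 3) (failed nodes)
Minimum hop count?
6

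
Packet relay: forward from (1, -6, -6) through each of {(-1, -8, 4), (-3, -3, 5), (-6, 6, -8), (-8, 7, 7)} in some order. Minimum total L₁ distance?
57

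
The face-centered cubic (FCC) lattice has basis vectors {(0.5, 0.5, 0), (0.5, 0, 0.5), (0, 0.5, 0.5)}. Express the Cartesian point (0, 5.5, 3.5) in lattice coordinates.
2b₁ - 2b₂ + 9b₃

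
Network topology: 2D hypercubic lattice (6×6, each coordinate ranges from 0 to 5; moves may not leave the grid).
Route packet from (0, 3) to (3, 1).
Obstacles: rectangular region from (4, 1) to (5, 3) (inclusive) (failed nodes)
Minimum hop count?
5
(one shortest path: (0, 3) → (1, 3) → (2, 3) → (3, 3) → (3, 2) → (3, 1))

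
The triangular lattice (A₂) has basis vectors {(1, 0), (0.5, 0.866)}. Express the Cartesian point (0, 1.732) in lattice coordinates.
-b₁ + 2b₂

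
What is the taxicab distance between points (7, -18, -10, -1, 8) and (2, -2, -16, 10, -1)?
47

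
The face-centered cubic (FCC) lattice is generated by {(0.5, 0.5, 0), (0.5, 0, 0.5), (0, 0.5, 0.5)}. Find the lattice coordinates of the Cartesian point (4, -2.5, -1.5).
3b₁ + 5b₂ - 8b₃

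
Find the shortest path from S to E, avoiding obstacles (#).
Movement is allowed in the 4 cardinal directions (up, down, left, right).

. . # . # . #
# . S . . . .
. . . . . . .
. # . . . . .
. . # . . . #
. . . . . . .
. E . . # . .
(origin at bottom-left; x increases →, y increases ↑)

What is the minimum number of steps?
8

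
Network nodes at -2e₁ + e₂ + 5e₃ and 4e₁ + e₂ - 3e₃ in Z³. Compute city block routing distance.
14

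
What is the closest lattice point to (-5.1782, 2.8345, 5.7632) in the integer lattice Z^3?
(-5, 3, 6)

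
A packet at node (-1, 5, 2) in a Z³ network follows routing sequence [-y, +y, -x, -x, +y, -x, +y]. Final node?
(-4, 7, 2)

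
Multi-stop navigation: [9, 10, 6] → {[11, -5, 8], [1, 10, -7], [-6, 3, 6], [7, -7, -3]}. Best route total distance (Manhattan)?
90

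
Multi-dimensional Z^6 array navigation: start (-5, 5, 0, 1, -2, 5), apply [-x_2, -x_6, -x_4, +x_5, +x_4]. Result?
(-5, 4, 0, 1, -1, 4)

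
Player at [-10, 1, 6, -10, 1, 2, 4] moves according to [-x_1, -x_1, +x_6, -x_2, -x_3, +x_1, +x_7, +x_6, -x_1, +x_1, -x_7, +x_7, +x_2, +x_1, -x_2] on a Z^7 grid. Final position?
(-10, 0, 5, -10, 1, 4, 5)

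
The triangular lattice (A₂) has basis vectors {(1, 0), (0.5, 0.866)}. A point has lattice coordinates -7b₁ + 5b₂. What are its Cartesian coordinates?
(-4.5, 4.33)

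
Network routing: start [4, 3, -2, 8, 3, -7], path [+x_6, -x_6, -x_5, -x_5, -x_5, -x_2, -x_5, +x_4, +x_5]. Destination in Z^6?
(4, 2, -2, 9, 0, -7)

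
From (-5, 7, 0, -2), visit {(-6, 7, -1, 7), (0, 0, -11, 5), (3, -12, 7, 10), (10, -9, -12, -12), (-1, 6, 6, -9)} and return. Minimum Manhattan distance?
184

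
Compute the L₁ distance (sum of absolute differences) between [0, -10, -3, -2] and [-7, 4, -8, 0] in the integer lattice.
28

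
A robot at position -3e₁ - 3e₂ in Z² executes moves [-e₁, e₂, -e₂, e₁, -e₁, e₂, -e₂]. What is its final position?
(-4, -3)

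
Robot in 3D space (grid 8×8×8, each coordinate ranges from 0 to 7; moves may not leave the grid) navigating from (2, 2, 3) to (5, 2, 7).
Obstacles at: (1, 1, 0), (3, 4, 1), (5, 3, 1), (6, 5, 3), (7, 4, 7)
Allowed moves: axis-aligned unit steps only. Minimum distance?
7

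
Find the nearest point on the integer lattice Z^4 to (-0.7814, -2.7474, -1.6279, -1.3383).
(-1, -3, -2, -1)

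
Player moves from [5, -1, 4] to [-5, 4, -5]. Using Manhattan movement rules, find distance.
24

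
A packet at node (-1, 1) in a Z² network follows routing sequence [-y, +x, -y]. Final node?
(0, -1)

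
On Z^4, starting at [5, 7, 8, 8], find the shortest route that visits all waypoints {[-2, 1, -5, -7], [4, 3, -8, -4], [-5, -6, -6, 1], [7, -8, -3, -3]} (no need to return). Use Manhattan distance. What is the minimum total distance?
87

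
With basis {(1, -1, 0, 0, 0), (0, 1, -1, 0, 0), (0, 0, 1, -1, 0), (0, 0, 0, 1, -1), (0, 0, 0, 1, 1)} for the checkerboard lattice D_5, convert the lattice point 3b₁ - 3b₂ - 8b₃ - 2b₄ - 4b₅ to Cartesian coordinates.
(3, -6, -5, 2, -2)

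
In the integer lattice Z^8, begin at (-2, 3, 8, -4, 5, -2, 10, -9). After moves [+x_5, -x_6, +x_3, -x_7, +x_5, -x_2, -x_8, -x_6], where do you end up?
(-2, 2, 9, -4, 7, -4, 9, -10)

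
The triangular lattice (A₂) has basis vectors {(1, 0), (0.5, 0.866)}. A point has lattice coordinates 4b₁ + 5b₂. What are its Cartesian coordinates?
(6.5, 4.33)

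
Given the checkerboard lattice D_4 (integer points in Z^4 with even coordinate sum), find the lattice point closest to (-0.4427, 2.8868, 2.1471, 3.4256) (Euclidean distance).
(0, 3, 2, 3)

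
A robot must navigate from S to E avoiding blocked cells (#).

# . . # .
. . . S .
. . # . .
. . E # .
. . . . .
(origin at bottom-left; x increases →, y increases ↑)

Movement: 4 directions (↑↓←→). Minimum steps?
5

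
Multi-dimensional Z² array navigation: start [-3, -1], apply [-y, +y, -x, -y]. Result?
(-4, -2)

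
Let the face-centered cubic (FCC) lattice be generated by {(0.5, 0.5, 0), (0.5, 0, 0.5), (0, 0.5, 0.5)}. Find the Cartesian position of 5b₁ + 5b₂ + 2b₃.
(5, 3.5, 3.5)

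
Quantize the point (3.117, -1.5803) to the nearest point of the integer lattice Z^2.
(3, -2)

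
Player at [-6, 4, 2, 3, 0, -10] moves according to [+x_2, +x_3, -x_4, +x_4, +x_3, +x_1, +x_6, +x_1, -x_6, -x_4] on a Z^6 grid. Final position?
(-4, 5, 4, 2, 0, -10)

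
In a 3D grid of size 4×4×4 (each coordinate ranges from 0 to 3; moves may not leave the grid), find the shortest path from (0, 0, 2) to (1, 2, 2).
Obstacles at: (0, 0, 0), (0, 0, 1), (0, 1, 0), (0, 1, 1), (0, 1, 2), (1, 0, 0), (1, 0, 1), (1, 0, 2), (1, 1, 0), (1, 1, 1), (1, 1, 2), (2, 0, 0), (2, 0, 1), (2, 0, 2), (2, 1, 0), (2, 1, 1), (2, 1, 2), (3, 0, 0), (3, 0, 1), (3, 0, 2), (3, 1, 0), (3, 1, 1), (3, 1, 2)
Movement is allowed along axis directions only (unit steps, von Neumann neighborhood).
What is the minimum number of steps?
5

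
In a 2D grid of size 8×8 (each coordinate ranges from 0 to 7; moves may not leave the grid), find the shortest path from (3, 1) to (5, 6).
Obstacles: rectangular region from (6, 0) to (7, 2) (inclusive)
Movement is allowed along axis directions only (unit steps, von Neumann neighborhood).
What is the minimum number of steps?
7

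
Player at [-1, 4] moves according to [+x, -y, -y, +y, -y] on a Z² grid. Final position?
(0, 2)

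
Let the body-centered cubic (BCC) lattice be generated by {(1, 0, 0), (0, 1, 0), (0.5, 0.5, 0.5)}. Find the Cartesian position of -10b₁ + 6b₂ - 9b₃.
(-14.5, 1.5, -4.5)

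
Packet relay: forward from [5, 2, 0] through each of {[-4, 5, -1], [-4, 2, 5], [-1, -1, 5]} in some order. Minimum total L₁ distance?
28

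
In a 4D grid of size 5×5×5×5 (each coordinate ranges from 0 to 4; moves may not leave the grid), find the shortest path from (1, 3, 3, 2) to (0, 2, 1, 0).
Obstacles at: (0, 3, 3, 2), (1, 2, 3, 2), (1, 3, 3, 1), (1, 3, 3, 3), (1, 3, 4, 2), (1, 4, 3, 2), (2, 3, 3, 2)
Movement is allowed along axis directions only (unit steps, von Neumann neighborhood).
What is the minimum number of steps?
6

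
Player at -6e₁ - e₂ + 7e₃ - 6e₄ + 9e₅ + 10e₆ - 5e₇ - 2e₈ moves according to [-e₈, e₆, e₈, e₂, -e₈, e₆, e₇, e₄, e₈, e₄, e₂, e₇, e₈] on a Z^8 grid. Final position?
(-6, 1, 7, -4, 9, 12, -3, -1)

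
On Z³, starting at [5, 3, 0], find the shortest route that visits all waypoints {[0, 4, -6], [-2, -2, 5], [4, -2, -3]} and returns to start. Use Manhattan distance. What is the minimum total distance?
54
(one optimal route: (5, 3, 0) → (0, 4, -6) → (-2, -2, 5) → (4, -2, -3) → (5, 3, 0))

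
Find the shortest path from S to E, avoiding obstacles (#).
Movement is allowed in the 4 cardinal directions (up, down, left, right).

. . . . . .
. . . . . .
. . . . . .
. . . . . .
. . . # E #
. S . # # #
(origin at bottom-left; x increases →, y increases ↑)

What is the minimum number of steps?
6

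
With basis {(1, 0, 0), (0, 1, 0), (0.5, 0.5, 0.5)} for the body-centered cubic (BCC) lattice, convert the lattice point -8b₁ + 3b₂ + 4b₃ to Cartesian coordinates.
(-6, 5, 2)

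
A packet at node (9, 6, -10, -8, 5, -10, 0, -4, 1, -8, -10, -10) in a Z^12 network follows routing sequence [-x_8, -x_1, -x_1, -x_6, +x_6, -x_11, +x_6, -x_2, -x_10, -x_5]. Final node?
(7, 5, -10, -8, 4, -9, 0, -5, 1, -9, -11, -10)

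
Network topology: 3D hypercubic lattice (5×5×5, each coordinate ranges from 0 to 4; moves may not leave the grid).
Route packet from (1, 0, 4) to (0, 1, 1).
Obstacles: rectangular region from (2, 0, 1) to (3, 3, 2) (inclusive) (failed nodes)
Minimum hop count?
5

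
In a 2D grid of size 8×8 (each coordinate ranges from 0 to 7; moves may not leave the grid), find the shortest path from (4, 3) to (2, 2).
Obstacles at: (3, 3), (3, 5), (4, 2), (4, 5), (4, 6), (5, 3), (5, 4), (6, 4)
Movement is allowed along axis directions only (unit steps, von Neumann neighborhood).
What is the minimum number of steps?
5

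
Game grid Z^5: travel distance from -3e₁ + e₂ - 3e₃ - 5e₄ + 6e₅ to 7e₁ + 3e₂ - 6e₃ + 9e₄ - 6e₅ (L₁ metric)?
41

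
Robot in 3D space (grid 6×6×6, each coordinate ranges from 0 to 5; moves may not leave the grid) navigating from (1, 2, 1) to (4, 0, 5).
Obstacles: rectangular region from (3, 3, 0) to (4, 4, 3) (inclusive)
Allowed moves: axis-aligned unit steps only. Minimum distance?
9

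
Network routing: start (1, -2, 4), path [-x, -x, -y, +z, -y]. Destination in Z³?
(-1, -4, 5)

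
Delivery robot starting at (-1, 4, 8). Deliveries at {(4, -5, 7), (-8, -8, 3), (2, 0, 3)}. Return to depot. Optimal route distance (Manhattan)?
64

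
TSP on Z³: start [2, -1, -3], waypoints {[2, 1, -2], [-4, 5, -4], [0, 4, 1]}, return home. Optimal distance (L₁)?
34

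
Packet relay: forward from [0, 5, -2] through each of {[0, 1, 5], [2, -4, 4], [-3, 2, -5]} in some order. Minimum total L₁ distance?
31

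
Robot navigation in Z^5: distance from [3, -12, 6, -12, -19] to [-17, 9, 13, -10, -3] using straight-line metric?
33.9116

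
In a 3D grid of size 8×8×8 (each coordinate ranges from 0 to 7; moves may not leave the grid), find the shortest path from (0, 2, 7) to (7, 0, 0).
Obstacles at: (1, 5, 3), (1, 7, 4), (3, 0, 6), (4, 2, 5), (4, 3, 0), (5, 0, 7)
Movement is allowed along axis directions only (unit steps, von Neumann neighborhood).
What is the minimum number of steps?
16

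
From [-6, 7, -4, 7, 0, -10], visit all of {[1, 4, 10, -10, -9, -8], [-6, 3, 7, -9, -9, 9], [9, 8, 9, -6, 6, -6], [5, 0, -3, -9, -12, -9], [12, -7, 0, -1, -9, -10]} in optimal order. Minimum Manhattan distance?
187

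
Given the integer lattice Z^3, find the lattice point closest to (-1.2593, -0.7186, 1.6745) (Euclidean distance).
(-1, -1, 2)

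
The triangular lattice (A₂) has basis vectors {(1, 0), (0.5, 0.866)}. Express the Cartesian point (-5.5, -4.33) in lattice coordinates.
-3b₁ - 5b₂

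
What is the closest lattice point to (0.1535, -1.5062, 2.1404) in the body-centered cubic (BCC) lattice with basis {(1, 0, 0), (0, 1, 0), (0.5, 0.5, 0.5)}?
(0.5, -1.5, 2.5)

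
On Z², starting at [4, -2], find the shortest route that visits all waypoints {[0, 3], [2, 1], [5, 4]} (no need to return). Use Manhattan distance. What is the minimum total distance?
15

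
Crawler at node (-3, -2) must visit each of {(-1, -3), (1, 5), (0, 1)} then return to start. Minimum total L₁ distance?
24
(one optimal route: (-3, -2) → (-1, -3) → (1, 5) → (0, 1) → (-3, -2))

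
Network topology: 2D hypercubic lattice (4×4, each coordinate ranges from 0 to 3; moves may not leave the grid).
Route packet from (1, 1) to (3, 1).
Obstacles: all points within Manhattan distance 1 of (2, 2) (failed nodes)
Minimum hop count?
4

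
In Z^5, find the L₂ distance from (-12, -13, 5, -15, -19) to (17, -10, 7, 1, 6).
41.6533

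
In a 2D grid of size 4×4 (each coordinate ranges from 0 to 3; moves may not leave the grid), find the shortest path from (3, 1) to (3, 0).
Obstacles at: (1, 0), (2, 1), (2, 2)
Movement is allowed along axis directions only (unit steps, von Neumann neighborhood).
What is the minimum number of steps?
1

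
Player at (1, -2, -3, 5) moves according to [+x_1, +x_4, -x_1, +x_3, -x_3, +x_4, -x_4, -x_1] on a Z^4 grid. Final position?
(0, -2, -3, 6)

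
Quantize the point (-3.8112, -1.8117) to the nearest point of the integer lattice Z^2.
(-4, -2)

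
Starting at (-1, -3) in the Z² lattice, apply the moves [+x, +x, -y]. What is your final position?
(1, -4)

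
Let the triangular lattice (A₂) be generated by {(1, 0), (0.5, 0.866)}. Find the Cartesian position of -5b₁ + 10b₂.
(0, 8.66)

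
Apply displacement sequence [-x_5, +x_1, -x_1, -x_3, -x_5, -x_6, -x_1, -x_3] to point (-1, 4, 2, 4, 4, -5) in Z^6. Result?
(-2, 4, 0, 4, 2, -6)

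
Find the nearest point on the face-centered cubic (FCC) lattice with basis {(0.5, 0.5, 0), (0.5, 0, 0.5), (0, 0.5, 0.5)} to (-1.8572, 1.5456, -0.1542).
(-2, 1.5, -0.5)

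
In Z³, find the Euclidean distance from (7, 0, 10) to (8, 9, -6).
18.3848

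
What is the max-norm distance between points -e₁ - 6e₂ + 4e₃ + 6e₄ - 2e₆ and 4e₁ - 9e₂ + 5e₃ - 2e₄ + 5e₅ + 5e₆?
8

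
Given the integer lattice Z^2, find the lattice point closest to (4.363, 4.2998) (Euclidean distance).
(4, 4)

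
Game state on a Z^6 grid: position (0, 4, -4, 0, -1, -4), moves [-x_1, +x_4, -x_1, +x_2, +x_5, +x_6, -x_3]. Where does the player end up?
(-2, 5, -5, 1, 0, -3)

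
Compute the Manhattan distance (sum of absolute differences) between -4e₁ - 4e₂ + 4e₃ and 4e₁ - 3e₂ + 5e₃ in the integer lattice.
10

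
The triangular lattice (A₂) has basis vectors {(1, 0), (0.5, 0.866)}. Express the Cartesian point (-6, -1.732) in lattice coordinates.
-5b₁ - 2b₂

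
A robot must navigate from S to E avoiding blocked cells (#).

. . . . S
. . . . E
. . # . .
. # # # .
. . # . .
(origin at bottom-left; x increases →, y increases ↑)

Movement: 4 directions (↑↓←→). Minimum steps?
1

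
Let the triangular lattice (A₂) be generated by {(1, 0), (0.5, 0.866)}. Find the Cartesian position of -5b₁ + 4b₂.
(-3, 3.464)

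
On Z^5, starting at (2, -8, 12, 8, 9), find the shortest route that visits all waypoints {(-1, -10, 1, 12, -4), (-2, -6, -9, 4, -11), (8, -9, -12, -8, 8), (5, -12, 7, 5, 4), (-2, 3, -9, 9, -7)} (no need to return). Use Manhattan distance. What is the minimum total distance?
144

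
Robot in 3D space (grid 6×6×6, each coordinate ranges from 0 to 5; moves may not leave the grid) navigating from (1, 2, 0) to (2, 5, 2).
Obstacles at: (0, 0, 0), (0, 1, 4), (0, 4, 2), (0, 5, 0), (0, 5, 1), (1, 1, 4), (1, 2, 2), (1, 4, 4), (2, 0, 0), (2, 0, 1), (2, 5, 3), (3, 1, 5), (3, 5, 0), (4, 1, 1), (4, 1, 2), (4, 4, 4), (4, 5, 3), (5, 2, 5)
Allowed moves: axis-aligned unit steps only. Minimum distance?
6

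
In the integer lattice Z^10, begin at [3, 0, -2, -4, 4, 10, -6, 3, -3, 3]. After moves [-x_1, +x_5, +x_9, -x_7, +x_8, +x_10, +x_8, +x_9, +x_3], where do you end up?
(2, 0, -1, -4, 5, 10, -7, 5, -1, 4)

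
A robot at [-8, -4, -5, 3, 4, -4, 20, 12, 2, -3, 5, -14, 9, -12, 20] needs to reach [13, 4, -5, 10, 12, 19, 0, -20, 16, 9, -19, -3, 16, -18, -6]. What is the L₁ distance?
219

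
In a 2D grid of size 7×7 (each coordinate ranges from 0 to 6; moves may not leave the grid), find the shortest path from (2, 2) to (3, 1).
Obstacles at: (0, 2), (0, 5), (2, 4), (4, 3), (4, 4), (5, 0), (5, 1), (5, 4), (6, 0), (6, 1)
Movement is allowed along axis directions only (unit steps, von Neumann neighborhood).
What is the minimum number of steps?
2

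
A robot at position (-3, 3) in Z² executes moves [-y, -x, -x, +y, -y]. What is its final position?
(-5, 2)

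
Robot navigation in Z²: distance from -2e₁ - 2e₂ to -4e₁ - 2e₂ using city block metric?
2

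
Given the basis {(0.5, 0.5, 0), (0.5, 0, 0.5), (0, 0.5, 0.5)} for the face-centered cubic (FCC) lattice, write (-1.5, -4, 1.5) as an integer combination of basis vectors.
-7b₁ + 4b₂ - b₃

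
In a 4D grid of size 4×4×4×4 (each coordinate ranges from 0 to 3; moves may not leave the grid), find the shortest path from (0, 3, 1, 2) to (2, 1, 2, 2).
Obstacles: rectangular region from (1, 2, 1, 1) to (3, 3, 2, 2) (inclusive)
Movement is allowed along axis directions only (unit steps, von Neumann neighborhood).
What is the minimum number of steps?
5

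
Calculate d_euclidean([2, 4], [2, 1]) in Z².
3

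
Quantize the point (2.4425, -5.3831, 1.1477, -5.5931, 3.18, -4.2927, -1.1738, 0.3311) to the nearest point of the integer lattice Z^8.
(2, -5, 1, -6, 3, -4, -1, 0)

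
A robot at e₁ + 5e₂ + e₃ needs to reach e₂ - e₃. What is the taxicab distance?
7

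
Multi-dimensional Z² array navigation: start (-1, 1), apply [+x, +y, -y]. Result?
(0, 1)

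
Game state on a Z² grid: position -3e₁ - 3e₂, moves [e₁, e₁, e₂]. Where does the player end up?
(-1, -2)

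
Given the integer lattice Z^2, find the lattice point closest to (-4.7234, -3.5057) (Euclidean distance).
(-5, -4)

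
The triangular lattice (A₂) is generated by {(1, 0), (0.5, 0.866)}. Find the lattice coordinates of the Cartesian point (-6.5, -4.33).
-4b₁ - 5b₂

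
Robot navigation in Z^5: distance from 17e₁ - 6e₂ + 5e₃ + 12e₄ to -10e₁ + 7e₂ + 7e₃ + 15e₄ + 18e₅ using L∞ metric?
27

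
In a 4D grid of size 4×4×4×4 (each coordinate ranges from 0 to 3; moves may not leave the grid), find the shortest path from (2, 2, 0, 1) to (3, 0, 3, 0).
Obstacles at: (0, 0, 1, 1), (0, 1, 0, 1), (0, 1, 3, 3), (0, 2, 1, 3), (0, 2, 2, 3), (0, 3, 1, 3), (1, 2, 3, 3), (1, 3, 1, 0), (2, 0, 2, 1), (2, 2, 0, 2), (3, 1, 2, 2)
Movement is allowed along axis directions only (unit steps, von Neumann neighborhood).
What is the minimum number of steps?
7
(one shortest path: (2, 2, 0, 1) → (3, 2, 0, 1) → (3, 1, 0, 1) → (3, 0, 0, 1) → (3, 0, 1, 1) → (3, 0, 2, 1) → (3, 0, 3, 1) → (3, 0, 3, 0))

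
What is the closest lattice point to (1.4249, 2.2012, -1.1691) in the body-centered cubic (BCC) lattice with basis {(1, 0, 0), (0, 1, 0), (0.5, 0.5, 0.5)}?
(1.5, 2.5, -1.5)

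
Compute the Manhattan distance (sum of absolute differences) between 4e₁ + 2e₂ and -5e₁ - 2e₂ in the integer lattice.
13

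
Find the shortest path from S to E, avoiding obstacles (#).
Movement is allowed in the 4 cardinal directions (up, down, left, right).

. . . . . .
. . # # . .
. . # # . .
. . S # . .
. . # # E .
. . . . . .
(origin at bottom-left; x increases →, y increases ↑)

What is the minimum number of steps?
7
(one shortest path: (2, 2) → (1, 2) → (1, 1) → (1, 0) → (2, 0) → (3, 0) → (4, 0) → (4, 1))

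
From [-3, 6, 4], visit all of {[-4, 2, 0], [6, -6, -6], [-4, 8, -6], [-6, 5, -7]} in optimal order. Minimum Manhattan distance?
51
(one optimal route: (-3, 6, 4) → (-4, 2, 0) → (-4, 8, -6) → (-6, 5, -7) → (6, -6, -6))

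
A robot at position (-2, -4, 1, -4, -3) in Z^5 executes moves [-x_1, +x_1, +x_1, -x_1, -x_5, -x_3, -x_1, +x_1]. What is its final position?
(-2, -4, 0, -4, -4)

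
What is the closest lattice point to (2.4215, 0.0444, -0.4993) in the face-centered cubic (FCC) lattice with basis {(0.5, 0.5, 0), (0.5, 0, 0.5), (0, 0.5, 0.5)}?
(2.5, 0, -0.5)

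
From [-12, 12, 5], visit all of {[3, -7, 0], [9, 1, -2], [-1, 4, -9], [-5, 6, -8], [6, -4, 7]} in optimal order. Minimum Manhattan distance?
82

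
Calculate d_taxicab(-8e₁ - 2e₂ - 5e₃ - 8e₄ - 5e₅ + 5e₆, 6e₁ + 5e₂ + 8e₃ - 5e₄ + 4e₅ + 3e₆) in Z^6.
48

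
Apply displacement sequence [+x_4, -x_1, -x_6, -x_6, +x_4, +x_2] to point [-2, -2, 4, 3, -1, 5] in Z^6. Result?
(-3, -1, 4, 5, -1, 3)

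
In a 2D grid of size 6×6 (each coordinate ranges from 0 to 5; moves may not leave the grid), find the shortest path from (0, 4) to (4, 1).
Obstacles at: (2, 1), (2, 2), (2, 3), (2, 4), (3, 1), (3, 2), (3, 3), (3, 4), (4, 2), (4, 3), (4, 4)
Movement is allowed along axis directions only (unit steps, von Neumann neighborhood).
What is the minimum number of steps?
9
(one shortest path: (0, 4) → (1, 4) → (1, 3) → (1, 2) → (1, 1) → (1, 0) → (2, 0) → (3, 0) → (4, 0) → (4, 1))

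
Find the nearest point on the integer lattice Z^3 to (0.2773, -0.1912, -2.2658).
(0, 0, -2)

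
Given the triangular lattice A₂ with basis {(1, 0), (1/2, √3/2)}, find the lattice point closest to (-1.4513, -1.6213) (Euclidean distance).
(-1, -1.732)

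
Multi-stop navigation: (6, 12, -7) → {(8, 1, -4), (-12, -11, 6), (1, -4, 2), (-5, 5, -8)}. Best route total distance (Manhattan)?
82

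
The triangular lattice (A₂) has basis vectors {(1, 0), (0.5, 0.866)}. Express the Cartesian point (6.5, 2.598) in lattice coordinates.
5b₁ + 3b₂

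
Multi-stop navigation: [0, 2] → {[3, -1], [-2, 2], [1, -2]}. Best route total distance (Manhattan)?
12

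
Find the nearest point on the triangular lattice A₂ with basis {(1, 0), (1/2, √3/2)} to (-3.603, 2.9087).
(-3.5, 2.598)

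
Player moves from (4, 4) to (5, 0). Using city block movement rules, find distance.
5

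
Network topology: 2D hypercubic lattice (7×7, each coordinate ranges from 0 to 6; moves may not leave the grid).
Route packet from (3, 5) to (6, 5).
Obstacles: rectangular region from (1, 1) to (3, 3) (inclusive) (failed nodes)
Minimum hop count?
3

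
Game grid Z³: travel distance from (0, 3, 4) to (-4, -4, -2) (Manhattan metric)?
17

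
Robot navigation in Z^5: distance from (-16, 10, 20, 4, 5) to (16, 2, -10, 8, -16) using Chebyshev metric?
32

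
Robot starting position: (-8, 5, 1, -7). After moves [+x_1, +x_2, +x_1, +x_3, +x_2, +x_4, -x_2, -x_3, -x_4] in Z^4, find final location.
(-6, 6, 1, -7)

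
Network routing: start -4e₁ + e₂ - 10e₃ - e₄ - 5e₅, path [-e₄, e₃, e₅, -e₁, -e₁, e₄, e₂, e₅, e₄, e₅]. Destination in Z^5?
(-6, 2, -9, 0, -2)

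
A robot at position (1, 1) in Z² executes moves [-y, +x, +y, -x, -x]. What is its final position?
(0, 1)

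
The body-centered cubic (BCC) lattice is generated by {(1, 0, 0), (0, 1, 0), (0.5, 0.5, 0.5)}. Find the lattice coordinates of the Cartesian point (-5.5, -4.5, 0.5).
-6b₁ - 5b₂ + b₃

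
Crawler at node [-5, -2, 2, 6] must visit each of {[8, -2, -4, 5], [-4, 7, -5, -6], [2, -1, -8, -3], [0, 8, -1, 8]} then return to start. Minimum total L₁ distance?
102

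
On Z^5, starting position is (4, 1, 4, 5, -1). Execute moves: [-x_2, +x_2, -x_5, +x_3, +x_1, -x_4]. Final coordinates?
(5, 1, 5, 4, -2)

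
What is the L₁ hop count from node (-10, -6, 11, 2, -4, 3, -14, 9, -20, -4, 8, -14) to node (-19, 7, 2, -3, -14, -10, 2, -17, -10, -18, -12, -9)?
150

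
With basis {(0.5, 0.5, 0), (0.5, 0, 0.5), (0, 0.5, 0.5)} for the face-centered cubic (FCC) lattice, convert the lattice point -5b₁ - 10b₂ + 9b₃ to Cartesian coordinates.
(-7.5, 2, -0.5)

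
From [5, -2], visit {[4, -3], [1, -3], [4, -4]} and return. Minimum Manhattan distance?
12
(one optimal route: (5, -2) → (4, -3) → (1, -3) → (4, -4) → (5, -2))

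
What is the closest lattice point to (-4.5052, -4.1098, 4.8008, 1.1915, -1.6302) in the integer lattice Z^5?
(-5, -4, 5, 1, -2)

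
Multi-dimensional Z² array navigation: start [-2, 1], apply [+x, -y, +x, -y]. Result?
(0, -1)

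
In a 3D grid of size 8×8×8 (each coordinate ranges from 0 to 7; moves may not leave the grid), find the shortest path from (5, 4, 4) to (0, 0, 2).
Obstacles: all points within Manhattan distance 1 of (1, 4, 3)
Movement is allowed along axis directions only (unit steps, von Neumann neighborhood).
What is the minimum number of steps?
11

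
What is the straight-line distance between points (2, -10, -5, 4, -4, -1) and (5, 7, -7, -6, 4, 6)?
22.6936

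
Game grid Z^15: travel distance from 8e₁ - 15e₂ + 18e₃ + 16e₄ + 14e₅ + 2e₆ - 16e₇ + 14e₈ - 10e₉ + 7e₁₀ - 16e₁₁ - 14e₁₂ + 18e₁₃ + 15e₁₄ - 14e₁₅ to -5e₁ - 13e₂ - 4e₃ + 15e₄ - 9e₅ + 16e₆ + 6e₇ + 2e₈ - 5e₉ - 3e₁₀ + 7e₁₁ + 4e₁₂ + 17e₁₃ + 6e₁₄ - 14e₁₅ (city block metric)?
175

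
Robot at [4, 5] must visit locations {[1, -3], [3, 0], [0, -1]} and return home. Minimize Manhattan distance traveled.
24
(one optimal route: (4, 5) → (1, -3) → (0, -1) → (3, 0) → (4, 5))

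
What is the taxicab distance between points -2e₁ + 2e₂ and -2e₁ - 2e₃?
4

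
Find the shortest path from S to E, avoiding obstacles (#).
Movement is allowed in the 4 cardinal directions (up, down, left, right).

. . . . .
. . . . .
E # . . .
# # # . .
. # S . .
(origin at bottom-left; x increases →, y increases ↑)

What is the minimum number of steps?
8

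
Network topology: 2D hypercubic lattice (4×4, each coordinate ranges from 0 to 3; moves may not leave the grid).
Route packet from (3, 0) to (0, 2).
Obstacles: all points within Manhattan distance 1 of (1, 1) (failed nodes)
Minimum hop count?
7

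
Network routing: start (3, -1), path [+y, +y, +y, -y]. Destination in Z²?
(3, 1)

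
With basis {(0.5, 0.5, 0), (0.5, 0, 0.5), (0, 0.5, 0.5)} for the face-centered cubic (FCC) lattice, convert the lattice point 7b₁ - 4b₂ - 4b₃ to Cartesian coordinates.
(1.5, 1.5, -4)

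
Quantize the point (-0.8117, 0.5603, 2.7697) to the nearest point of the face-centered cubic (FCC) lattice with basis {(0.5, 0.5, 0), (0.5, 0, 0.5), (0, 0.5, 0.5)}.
(-1, 0.5, 2.5)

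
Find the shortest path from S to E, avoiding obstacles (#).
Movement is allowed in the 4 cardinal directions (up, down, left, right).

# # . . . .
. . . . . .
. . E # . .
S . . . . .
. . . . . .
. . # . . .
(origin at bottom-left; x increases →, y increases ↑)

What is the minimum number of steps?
3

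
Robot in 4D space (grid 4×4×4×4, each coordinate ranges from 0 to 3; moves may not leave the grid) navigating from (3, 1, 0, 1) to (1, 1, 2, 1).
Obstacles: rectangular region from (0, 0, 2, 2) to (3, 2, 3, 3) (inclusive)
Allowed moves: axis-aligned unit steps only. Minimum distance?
4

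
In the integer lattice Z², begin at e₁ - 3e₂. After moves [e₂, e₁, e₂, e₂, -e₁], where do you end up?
(1, 0)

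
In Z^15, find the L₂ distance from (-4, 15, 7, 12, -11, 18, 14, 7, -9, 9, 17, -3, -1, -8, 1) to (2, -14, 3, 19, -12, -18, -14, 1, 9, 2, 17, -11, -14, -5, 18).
62.9524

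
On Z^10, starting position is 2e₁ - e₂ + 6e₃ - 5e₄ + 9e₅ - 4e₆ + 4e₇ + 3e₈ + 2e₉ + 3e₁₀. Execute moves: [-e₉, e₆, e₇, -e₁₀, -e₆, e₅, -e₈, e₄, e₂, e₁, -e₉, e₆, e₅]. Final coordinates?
(3, 0, 6, -4, 11, -3, 5, 2, 0, 2)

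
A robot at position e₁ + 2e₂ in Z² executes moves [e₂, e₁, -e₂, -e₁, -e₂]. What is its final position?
(1, 1)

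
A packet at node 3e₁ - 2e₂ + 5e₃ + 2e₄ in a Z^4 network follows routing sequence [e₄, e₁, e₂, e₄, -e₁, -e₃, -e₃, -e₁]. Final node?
(2, -1, 3, 4)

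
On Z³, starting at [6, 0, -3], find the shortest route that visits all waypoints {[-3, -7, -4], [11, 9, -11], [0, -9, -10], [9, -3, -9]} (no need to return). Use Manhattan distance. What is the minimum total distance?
60
(one optimal route: (6, 0, -3) → (-3, -7, -4) → (0, -9, -10) → (9, -3, -9) → (11, 9, -11))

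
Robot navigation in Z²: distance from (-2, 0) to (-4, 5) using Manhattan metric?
7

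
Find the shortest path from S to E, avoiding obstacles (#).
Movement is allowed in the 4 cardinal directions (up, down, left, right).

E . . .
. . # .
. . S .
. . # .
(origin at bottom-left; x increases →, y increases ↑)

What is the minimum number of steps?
4
(one shortest path: (2, 1) → (1, 1) → (0, 1) → (0, 2) → (0, 3))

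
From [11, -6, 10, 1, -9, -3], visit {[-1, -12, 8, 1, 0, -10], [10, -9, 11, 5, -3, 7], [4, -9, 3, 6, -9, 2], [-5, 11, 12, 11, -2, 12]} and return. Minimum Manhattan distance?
202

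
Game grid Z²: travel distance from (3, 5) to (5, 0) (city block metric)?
7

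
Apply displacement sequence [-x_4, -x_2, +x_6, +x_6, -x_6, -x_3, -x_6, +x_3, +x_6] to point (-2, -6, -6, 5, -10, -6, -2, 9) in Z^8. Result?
(-2, -7, -6, 4, -10, -5, -2, 9)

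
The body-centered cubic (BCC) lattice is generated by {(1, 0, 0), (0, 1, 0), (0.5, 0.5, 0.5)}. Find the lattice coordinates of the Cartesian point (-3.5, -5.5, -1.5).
-2b₁ - 4b₂ - 3b₃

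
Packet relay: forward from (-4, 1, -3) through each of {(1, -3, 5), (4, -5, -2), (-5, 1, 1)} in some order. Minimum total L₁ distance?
31
(one optimal route: (-4, 1, -3) → (-5, 1, 1) → (1, -3, 5) → (4, -5, -2))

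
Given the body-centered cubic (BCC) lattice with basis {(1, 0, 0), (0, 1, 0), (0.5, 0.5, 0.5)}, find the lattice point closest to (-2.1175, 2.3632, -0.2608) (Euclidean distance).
(-2, 2, 0)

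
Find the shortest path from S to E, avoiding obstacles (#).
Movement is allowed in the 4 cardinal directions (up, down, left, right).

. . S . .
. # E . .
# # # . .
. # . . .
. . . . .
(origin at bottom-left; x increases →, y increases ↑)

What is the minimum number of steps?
1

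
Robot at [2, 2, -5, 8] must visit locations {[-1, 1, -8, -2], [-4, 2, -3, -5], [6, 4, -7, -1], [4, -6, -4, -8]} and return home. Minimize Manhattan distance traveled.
88
(one optimal route: (2, 2, -5, 8) → (-1, 1, -8, -2) → (-4, 2, -3, -5) → (4, -6, -4, -8) → (6, 4, -7, -1) → (2, 2, -5, 8))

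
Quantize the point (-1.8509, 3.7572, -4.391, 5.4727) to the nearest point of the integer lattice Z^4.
(-2, 4, -4, 5)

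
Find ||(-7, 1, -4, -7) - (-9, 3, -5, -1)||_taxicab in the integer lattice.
11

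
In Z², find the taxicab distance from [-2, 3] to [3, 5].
7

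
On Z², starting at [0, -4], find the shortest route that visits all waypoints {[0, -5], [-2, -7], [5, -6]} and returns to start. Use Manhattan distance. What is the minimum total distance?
20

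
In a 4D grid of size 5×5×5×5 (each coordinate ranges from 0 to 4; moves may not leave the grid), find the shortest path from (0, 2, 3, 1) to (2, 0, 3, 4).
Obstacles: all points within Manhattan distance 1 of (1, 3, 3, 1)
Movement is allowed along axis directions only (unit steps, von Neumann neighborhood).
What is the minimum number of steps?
7
(one shortest path: (0, 2, 3, 1) → (0, 1, 3, 1) → (1, 1, 3, 1) → (2, 1, 3, 1) → (2, 0, 3, 1) → (2, 0, 3, 2) → (2, 0, 3, 3) → (2, 0, 3, 4))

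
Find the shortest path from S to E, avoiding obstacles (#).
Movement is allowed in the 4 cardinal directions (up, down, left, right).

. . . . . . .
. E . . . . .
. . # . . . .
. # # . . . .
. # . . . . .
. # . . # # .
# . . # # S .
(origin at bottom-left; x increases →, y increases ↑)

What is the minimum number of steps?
11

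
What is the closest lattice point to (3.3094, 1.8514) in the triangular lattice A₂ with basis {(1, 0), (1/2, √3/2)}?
(3, 1.732)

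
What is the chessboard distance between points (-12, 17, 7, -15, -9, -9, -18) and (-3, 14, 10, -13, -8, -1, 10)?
28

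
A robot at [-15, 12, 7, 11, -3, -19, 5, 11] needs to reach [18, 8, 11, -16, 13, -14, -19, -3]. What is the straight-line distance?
53.8795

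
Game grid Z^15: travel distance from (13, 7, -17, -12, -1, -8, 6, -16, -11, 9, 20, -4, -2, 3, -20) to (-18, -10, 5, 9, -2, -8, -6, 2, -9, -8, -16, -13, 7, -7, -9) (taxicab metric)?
216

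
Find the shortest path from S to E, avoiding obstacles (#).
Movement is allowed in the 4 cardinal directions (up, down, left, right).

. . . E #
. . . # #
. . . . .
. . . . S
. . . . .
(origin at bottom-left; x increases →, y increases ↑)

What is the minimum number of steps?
6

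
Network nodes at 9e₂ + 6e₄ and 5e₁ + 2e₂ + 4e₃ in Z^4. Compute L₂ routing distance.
11.225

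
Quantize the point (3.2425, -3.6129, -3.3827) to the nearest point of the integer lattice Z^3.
(3, -4, -3)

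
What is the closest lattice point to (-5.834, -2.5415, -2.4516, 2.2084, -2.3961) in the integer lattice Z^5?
(-6, -3, -2, 2, -2)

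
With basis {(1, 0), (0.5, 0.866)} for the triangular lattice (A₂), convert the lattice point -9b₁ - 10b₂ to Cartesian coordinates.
(-14, -8.66)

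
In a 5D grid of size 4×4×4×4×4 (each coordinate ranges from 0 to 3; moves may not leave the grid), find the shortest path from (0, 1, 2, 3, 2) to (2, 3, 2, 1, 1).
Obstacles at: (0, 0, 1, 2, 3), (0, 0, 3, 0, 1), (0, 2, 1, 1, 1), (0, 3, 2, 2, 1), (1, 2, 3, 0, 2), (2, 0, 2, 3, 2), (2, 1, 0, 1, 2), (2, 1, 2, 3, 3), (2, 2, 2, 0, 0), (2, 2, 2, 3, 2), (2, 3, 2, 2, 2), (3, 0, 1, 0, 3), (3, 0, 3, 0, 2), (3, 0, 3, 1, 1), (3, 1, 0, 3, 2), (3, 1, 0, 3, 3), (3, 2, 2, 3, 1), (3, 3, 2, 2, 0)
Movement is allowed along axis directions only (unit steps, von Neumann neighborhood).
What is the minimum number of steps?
7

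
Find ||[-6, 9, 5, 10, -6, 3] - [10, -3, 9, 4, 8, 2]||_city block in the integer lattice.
53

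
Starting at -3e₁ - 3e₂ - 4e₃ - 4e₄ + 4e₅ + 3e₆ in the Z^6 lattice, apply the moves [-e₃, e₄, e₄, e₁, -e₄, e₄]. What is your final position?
(-2, -3, -5, -2, 4, 3)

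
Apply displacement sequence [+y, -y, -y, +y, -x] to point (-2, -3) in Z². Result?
(-3, -3)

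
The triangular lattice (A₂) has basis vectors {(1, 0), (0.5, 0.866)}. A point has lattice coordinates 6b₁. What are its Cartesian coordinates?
(6, 0)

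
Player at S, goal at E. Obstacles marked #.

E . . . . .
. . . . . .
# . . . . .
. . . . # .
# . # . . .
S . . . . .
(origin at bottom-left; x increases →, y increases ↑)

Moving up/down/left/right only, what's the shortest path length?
7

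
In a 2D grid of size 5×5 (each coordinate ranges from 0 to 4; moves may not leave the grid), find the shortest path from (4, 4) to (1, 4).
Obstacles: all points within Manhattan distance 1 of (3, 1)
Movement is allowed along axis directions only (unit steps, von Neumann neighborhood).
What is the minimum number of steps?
3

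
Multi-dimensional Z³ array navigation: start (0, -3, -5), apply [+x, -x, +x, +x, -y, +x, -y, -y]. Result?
(3, -6, -5)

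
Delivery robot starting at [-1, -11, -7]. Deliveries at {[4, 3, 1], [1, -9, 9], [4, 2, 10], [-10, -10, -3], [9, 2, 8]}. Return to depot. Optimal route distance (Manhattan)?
100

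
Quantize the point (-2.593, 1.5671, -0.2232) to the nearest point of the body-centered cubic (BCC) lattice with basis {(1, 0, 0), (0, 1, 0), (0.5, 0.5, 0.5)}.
(-2.5, 1.5, -0.5)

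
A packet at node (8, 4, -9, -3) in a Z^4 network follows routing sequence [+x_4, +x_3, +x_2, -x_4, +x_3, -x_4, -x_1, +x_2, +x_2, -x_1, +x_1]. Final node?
(7, 7, -7, -4)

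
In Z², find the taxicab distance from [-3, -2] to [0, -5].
6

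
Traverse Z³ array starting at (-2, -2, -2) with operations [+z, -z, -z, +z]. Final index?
(-2, -2, -2)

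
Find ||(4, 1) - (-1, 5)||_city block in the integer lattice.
9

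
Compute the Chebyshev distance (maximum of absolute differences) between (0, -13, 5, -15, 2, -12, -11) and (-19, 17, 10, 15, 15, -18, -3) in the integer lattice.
30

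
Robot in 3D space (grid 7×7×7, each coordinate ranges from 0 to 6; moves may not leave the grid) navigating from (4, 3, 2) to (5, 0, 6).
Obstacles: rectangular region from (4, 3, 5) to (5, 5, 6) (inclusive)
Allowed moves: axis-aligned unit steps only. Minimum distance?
8
(one shortest path: (4, 3, 2) → (5, 3, 2) → (5, 2, 2) → (5, 1, 2) → (5, 0, 2) → (5, 0, 3) → (5, 0, 4) → (5, 0, 5) → (5, 0, 6))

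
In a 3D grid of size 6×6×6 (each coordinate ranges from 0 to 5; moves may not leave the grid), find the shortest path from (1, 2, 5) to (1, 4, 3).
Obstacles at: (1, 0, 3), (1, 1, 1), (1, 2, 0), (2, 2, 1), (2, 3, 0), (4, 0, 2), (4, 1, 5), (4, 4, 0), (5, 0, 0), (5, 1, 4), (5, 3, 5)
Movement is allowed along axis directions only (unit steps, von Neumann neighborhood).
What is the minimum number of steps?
4
(one shortest path: (1, 2, 5) → (1, 3, 5) → (1, 4, 5) → (1, 4, 4) → (1, 4, 3))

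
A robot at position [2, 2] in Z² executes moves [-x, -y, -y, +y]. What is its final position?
(1, 1)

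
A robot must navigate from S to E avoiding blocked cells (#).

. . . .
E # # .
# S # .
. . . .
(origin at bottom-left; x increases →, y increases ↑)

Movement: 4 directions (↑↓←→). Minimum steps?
10
(one shortest path: (1, 1) → (1, 0) → (2, 0) → (3, 0) → (3, 1) → (3, 2) → (3, 3) → (2, 3) → (1, 3) → (0, 3) → (0, 2))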